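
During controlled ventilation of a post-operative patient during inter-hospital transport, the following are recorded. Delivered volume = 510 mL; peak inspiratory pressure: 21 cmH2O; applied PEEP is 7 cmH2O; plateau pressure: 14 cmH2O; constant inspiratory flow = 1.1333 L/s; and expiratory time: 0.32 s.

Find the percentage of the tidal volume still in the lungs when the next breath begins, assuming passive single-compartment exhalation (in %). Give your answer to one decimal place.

49.1

R = (PIP − Pplat)/V̇ = (21 − 14) / 1.1333 = 7.0/1.1333 = 6.177 cmH2O·s/L.
C = Vt/(Pplat − PEEP) = 510.0 / (14 − 7) = 510.0/7.0 = 72.857 mL/cmH2O.
τ = R × C = 6.177 × 0.07286 L/cmH2O = 0.4501 s.
Fraction remaining at end-expiration = e^(−Te/τ) = e^(−0.32/0.4501) = 0.4912 → 49.12%.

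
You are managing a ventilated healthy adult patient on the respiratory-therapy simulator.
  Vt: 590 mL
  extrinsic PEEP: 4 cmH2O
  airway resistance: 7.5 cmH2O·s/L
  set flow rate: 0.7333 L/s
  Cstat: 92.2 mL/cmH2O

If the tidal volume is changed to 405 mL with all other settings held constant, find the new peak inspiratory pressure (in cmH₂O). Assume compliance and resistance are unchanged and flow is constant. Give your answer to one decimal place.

PIP = Vt/C + R·V̇ + PEEP (constant-flow equation of motion).
Only the elastic term changes: ΔPIP = ΔVt / C = (405 − 590) / 92.2 = -2.007 cmH2O.
Original PIP = 590/92.2 + 7.5×0.7333 + 4 = 15.899 cmH2O; new PIP = 15.899 + (-2.007) = 13.892 cmH2O.

13.9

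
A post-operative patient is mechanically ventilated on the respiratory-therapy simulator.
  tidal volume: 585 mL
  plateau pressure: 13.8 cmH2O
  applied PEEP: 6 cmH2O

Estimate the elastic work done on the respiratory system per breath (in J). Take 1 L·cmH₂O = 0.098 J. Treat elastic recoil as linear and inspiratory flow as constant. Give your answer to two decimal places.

0.22

Elastic work ≈ ½ × (Pplat − PEEP) × Vt = 0.5 × (13.8 − 6) × 0.585 L = 0.5 × 7.8 × 0.585 = 2.282 L·cmH2O.
× 0.098 J/(L·cmH2O) → 0.2236 J.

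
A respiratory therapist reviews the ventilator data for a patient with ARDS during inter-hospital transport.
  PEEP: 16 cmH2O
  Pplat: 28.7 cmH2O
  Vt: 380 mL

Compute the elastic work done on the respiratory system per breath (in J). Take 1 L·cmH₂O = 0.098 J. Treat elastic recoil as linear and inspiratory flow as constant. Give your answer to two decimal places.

0.24

Elastic work ≈ ½ × (Pplat − PEEP) × Vt = 0.5 × (28.7 − 16) × 0.380 L = 0.5 × 12.7 × 0.380 = 2.413 L·cmH2O.
× 0.098 J/(L·cmH2O) → 0.2365 J.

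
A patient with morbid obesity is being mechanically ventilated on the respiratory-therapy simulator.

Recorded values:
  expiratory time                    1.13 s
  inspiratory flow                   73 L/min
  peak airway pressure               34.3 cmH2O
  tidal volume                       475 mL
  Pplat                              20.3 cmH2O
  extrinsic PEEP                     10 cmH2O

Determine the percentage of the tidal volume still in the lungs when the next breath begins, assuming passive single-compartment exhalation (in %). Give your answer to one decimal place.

Flow: 73 L/min ÷ 60 = 1.2167 L/s.
R = (PIP − Pplat)/V̇ = (34.3 − 20.3) / 1.2167 = 14.0/1.2167 = 11.507 cmH2O·s/L.
C = Vt/(Pplat − PEEP) = 475.0 / (20.3 − 10) = 475.0/10.3 = 46.117 mL/cmH2O.
τ = R × C = 11.507 × 0.04612 L/cmH2O = 0.5307 s.
Fraction remaining at end-expiration = e^(−Te/τ) = e^(−1.13/0.5307) = 0.1189 → 11.89%.

11.9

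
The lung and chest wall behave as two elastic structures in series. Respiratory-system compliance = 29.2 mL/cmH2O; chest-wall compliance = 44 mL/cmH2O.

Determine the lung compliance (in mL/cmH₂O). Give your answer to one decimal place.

1/CL = 1/Crs − 1/Ccw.
1/CL = 1/29.2 − 1/44 = 0.01152.
CL = 86.806 mL/cmH2O.

86.8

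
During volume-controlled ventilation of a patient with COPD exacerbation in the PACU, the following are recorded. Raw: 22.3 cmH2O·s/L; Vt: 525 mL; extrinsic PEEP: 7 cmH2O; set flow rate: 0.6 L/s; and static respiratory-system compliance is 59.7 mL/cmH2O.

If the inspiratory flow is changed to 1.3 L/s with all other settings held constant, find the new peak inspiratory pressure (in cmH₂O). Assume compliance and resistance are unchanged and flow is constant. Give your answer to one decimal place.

PIP = Vt/C + R·V̇ + PEEP (constant-flow equation of motion).
Only the resistive term changes: ΔPIP = R × ΔV̇ = 22.3 × (1.3 − 0.6) = 22.3 × 0.7 = 15.61 cmH2O.
Original PIP = 525/59.7 + 22.3×0.6 + 7 = 29.174 cmH2O; new PIP = 29.174 + (15.61) = 44.784 cmH2O.

44.8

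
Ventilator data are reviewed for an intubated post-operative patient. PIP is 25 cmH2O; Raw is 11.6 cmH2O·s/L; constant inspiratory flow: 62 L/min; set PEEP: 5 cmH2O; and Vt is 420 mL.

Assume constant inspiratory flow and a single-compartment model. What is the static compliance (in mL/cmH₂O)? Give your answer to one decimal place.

52.4

Flow: 62 L/min ÷ 60 = 1.0333 L/s.
Equation of motion (constant flow): PIP = Vt/C + R·V̇ + PEEP.
Vt/C = PIP − R·V̇ − PEEP = 25 − 11.6×1.0333 − 5 = 25 − 11.986 − 5 = 8.014 cmH2O.
C = Vt / 8.014 = 420 / 8.014 = 52.408 mL/cmH2O.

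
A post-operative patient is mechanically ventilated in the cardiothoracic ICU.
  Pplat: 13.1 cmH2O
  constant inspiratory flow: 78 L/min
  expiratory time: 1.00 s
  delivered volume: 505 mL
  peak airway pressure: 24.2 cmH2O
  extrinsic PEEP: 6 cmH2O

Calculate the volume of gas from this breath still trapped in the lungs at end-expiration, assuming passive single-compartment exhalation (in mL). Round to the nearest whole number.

97

Flow: 78 L/min ÷ 60 = 1.3 L/s.
R = (PIP − Pplat)/V̇ = (24.2 − 13.1) / 1.3 = 11.1/1.3 = 8.538 cmH2O·s/L.
C = Vt/(Pplat − PEEP) = 505.0 / (13.1 − 6) = 505.0/7.1 = 71.127 mL/cmH2O.
τ = R × C = 8.538 × 0.07113 L/cmH2O = 0.6073 s.
Fraction remaining = e^(−Te/τ) = e^(−1.00/0.6073) = 0.1927.
Trapped volume = 505.0 × 0.1927 = 97.314 mL.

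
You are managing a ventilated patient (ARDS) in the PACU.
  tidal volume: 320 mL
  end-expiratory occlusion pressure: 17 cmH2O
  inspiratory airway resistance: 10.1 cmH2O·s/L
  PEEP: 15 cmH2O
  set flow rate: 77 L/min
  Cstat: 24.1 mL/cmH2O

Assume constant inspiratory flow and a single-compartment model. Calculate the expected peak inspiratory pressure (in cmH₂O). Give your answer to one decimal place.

43.2

Flow: 77 L/min ÷ 60 = 1.2833 L/s.
Total PEEP = 17 cmH2O (set 15 + intrinsic 2); this is the baseline alveolar pressure.
Equation of motion (constant flow): PIP = Vt/C + R·V̇ + PEEP.
PIP = 320/24.1 + 10.1×1.2833 + 17 = 13.278 + 12.961 + 17 = 43.239 cmH2O.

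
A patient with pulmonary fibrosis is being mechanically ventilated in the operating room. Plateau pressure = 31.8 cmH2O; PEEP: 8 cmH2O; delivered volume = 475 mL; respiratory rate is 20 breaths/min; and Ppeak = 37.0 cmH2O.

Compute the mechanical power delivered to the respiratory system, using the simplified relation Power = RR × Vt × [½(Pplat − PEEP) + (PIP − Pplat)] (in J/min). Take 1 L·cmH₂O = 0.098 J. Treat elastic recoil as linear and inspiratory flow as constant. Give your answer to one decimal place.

Per-breath work = Vt × [½(Pplat−PEEP) + (PIP−Pplat)] = 0.475 × [0.5×23.8 + 5.2] = 0.475 × 17.1 = 8.123 L·cmH2O.
Power = 20 × 8.123 = 162.46 L·cmH2O/min.
× 0.098 J/(L·cmH2O) → 15.921 J/min.

15.9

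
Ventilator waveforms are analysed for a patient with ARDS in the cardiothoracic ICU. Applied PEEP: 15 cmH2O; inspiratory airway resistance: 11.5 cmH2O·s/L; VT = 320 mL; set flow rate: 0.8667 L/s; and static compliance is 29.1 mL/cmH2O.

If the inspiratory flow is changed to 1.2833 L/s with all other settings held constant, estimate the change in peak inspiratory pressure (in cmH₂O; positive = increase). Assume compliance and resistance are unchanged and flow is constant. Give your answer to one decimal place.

PIP = Vt/C + R·V̇ + PEEP (constant-flow equation of motion).
Only the resistive term changes: ΔPIP = R × ΔV̇ = 11.5 × (1.2833 − 0.8667) = 11.5 × 0.4166 = 4.791 cmH2O.

4.8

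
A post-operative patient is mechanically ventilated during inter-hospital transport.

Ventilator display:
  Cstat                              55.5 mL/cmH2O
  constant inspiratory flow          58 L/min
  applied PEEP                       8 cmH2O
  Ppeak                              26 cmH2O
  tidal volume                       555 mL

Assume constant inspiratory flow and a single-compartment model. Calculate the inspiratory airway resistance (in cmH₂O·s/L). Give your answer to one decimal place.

8.3

Flow: 58 L/min ÷ 60 = 0.9667 L/s.
Equation of motion (constant flow): PIP = Vt/C + R·V̇ + PEEP.
R·V̇ = PIP − Vt/C − PEEP = 26 − 555/55.5 − 8 = 26 − 10.0 − 8 = 8.0 cmH2O.
R = 8.0 / 0.9667 = 8.276 cmH2O·s/L.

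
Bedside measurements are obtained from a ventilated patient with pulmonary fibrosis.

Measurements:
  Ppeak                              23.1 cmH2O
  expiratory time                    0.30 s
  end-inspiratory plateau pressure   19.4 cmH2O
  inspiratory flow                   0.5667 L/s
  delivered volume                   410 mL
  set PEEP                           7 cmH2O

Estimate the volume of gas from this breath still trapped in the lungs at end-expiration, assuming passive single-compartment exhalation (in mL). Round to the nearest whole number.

R = (PIP − Pplat)/V̇ = (23.1 − 19.4) / 0.5667 = 3.7/0.5667 = 6.529 cmH2O·s/L.
C = Vt/(Pplat − PEEP) = 410.0 / (19.4 − 7) = 410.0/12.4 = 33.065 mL/cmH2O.
τ = R × C = 6.529 × 0.03307 L/cmH2O = 0.2159 s.
Fraction remaining = e^(−Te/τ) = e^(−0.30/0.2159) = 0.2492.
Trapped volume = 410.0 × 0.2492 = 102.17 mL.

102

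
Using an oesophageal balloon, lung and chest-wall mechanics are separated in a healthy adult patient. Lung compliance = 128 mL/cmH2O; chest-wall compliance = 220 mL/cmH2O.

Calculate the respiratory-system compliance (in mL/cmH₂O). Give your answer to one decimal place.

80.9

Lung and chest wall are elastances in series: 1/Crs = 1/CL + 1/Ccw.
1/Crs = 1/128 + 1/220 = 0.01236.
Crs = 80.906 mL/cmH2O.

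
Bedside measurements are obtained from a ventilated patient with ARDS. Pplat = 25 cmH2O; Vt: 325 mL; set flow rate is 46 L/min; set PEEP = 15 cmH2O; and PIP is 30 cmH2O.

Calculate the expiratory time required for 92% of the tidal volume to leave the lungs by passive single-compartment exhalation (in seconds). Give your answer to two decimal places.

0.54

Flow: 46 L/min ÷ 60 = 0.7667 L/s.
R = (PIP − Pplat)/V̇ = (30 − 25) / 0.7667 = 5.0/0.7667 = 6.521 cmH2O·s/L.
C = Vt/(Pplat − PEEP) = 325.0 / (25 − 15) = 325.0/10.0 = 32.5 mL/cmH2O.
τ = R × C = 6.521 × 0.0325 L/cmH2O = 0.2119 s.
t = −τ·ln(1 − 0.92) = −0.2119·ln(0.08) = 0.5352 s.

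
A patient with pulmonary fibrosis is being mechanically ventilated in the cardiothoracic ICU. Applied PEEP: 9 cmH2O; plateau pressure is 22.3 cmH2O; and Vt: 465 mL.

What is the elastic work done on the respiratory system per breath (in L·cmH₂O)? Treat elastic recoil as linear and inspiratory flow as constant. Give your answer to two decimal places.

Elastic work ≈ ½ × (Pplat − PEEP) × Vt = 0.5 × (22.3 − 9) × 0.465 L = 0.5 × 13.3 × 0.465 = 3.092 L·cmH2O.

3.09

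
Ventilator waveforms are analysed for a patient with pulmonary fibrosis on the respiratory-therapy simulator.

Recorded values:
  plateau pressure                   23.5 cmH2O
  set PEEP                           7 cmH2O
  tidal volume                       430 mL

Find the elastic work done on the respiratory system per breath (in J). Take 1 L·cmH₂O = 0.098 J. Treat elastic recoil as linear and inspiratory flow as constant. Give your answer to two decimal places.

Elastic work ≈ ½ × (Pplat − PEEP) × Vt = 0.5 × (23.5 − 7) × 0.430 L = 0.5 × 16.5 × 0.430 = 3.548 L·cmH2O.
× 0.098 J/(L·cmH2O) → 0.3477 J.

0.35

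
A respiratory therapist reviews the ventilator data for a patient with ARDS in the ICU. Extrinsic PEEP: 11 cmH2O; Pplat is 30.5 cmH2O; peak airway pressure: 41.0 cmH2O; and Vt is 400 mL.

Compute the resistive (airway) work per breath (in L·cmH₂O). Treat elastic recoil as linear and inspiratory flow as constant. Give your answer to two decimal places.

With constant inspiratory flow the resistive pressure is constant at PIP − Pplat = 41.0 − 30.5 = 10.5 cmH2O, so resistive work = 10.5 × 0.400 = 4.2 L·cmH2O.

4.20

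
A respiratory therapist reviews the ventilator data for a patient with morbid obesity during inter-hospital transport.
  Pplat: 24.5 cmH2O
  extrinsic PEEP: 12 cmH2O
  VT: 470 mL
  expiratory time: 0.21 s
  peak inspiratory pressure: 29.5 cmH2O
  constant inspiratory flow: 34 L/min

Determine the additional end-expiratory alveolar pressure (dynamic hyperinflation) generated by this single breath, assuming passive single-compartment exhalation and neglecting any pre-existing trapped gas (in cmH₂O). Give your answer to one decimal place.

Flow: 34 L/min ÷ 60 = 0.5667 L/s.
R = (PIP − Pplat)/V̇ = (29.5 − 24.5) / 0.5667 = 5.0/0.5667 = 8.823 cmH2O·s/L.
C = Vt/(Pplat − PEEP) = 470.0 / (24.5 − 12) = 470.0/12.5 = 37.6 mL/cmH2O.
τ = R × C = 8.823 × 0.0376 L/cmH2O = 0.3317 s.
Fraction remaining = e^(−Te/τ) = e^(−0.21/0.3317) = 0.5309; trapped volume = 470.0 × 0.5309 = 249.52 mL.
Additional alveolar pressure from trapping ≈ V_trapped / C = 249.52 / 37.6 = 6.636 cmH2O.

6.6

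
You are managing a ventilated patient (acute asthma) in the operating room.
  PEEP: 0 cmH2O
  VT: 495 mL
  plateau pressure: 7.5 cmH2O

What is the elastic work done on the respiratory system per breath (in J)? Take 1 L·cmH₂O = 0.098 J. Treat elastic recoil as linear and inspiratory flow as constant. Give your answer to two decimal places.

0.18

Elastic work ≈ ½ × (Pplat − PEEP) × Vt = 0.5 × (7.5 − 0) × 0.495 L = 0.5 × 7.5 × 0.495 = 1.856 L·cmH2O.
× 0.098 J/(L·cmH2O) → 0.1819 J.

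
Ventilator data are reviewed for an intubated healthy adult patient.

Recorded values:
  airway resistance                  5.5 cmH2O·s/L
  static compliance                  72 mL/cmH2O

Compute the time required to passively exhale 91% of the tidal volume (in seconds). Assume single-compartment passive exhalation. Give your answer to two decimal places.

τ = R × C = 5.5 × 72 mL/cmH2O = 5.5 × 0.072 L/cmH2O = 0.396 s.
Exhaled fraction f = 1 − e^(−t/τ) → t = −τ·ln(1 − f) = −0.396·ln(0.09) = 0.9535 s.

0.95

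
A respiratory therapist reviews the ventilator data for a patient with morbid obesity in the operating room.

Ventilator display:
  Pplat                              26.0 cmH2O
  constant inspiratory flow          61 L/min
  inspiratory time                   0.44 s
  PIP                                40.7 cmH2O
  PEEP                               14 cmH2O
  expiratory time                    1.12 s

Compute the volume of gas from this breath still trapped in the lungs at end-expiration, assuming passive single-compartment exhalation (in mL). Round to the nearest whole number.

Flow: 61 L/min ÷ 60 = 1.0167 L/s.
Vt = flow × Ti = 1.0167 L/s × 0.44 s × 1000 mL/L = 447.35 mL.
R = (PIP − Pplat)/V̇ = (40.7 − 26.0) / 1.0167 = 14.7/1.0167 = 14.459 cmH2O·s/L.
C = Vt/(Pplat − PEEP) = 447.35 / (26.0 − 14) = 447.35/12.0 = 37.279 mL/cmH2O.
τ = R × C = 14.459 × 0.03728 L/cmH2O = 0.539 s.
Fraction remaining = e^(−Te/τ) = e^(−1.12/0.539) = 0.1252.
Trapped volume = 447.35 × 0.1252 = 56.008 mL.

56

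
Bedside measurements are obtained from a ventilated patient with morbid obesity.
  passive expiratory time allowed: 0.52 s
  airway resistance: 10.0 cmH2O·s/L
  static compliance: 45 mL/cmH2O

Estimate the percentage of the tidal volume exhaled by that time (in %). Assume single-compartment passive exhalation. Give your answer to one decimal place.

τ = R × C = 10.0 × 45 mL/cmH2O = 10.0 × 0.045 L/cmH2O = 0.45 s.
Passive exhalation: V(t)/V₀ = e^(−t/τ) = e^(−0.52/0.45) = 0.3149.
Fraction exhaled = 1 − 0.3149 = 0.6851 → 68.51%.

68.5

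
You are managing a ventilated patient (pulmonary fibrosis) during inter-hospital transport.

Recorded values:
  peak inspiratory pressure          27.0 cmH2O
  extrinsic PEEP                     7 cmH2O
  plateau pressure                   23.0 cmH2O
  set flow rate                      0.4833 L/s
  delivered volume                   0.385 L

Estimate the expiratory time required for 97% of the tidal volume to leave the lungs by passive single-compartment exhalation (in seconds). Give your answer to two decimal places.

0.70

R = (PIP − Pplat)/V̇ = (27.0 − 23.0) / 0.4833 = 4.0/0.4833 = 8.276 cmH2O·s/L.
C = Vt/(Pplat − PEEP) = 385.0 / (23.0 − 7) = 385.0/16.0 = 24.063 mL/cmH2O.
τ = R × C = 8.276 × 0.02406 L/cmH2O = 0.1991 s.
t = −τ·ln(1 − 0.97) = −0.1991·ln(0.03) = 0.6982 s.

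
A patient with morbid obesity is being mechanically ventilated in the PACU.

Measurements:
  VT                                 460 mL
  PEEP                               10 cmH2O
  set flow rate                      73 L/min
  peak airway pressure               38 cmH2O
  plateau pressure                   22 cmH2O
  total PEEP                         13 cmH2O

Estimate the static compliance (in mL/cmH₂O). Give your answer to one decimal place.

51.1

End-expiratory occlusion gives total PEEP = 13 cmH2O (intrinsic PEEP = 13 − 10 = 3). Use total PEEP for the elastic gradient.
Cstat = Vt / (Pplat − PEEPtotal) = 460 / (22 − 13) = 460 / 9.0 = 51.111 mL/cmH2O.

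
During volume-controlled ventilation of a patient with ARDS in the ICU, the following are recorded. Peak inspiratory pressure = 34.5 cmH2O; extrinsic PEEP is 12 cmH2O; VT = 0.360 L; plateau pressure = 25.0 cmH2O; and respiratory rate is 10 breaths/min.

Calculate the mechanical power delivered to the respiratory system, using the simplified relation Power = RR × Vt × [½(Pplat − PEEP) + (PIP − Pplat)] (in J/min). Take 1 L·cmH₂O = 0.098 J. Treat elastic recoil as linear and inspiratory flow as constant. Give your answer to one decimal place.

Per-breath work = Vt × [½(Pplat−PEEP) + (PIP−Pplat)] = 0.360 × [0.5×13.0 + 9.5] = 0.360 × 16.0 = 5.76 L·cmH2O.
Power = 10 × 5.76 = 57.6 L·cmH2O/min.
× 0.098 J/(L·cmH2O) → 5.645 J/min.

5.6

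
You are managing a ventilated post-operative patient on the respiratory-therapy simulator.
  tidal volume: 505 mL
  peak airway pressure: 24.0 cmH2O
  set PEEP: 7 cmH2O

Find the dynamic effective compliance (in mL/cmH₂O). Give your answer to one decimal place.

Dynamic compliance = Vt / (PIP − PEEP) = 505 / (24.0 − 7) = 505 / 17.0 = 29.706 mL/cmH2O.

29.7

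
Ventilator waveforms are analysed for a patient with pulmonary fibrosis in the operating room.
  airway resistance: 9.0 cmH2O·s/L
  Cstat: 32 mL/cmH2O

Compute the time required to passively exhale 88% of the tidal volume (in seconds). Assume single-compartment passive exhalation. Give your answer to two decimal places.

τ = R × C = 9.0 × 32 mL/cmH2O = 9.0 × 0.032 L/cmH2O = 0.288 s.
Exhaled fraction f = 1 − e^(−t/τ) → t = −τ·ln(1 − f) = −0.288·ln(0.12) = 0.6106 s.

0.61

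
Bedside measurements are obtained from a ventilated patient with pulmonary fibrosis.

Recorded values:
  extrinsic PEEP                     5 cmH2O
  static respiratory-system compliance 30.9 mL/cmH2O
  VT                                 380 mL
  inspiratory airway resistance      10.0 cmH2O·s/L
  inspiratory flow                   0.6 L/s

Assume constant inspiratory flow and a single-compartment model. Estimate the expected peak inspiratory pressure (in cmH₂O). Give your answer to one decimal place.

23.3

Equation of motion (constant flow): PIP = Vt/C + R·V̇ + PEEP.
PIP = 380/30.9 + 10.0×0.6 + 5 = 12.298 + 6.0 + 5 = 23.298 cmH2O.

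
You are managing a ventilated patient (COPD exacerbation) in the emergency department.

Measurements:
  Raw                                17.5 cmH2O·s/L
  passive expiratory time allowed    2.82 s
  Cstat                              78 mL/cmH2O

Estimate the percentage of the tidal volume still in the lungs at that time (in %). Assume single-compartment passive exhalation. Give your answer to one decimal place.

τ = R × C = 17.5 × 78 mL/cmH2O = 17.5 × 0.078 L/cmH2O = 1.365 s.
Passive exhalation: V(t)/V₀ = e^(−t/τ) = e^(−2.82/1.365) = 0.1267.
Fraction remaining = 0.1267 → 12.67%.

12.7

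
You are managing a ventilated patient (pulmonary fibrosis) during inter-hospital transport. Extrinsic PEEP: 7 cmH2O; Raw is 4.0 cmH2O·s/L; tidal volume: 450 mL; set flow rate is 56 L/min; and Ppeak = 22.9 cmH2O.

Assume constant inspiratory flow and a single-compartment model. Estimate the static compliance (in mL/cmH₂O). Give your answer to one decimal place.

Flow: 56 L/min ÷ 60 = 0.9333 L/s.
Equation of motion (constant flow): PIP = Vt/C + R·V̇ + PEEP.
Vt/C = PIP − R·V̇ − PEEP = 22.9 − 4.0×0.9333 − 7 = 22.9 − 3.733 − 7 = 12.167 cmH2O.
C = Vt / 12.167 = 450 / 12.167 = 36.985 mL/cmH2O.

37.0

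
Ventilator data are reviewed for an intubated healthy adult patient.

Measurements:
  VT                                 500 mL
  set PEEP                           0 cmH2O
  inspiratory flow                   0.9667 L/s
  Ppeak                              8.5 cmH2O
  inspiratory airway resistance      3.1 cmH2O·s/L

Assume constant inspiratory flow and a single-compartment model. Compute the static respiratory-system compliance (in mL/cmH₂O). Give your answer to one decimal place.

90.9

Equation of motion (constant flow): PIP = Vt/C + R·V̇ + PEEP.
Vt/C = PIP − R·V̇ − PEEP = 8.5 − 3.1×0.9667 − 0 = 8.5 − 2.997 − 0 = 5.503 cmH2O.
C = Vt / 5.503 = 500 / 5.503 = 90.86 mL/cmH2O.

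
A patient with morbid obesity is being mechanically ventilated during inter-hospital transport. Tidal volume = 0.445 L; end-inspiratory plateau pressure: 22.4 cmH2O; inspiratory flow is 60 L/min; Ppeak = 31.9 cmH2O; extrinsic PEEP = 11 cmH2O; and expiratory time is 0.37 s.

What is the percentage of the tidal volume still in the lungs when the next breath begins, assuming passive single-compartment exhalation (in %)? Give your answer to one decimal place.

36.9

Flow: 60 L/min ÷ 60 = 1 L/s.
R = (PIP − Pplat)/V̇ = (31.9 − 22.4) / 1 = 9.5/1 = 9.5 cmH2O·s/L.
C = Vt/(Pplat − PEEP) = 445.0 / (22.4 − 11) = 445.0/11.4 = 39.035 mL/cmH2O.
τ = R × C = 9.5 × 0.03904 L/cmH2O = 0.3709 s.
Fraction remaining at end-expiration = e^(−Te/τ) = e^(−0.37/0.3709) = 0.3688 → 36.88%.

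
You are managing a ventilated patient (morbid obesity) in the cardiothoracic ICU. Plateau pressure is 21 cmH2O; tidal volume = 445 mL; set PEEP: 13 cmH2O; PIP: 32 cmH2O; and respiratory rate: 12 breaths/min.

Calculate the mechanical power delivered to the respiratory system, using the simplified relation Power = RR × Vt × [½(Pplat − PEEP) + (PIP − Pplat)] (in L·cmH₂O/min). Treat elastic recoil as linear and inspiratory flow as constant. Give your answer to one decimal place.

80.1

Per-breath work = Vt × [½(Pplat−PEEP) + (PIP−Pplat)] = 0.445 × [0.5×8.0 + 11.0] = 0.445 × 15.0 = 6.675 L·cmH2O.
Power = 12 × 6.675 = 80.1 L·cmH2O/min.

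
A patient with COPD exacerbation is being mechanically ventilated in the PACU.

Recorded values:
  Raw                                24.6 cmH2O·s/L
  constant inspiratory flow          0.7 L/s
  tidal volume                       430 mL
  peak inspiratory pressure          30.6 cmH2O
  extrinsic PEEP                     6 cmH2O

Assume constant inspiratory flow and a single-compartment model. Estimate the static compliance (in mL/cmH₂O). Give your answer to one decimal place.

58.3

Equation of motion (constant flow): PIP = Vt/C + R·V̇ + PEEP.
Vt/C = PIP − R·V̇ − PEEP = 30.6 − 24.6×0.7 − 6 = 30.6 − 17.22 − 6 = 7.38 cmH2O.
C = Vt / 7.38 = 430 / 7.38 = 58.266 mL/cmH2O.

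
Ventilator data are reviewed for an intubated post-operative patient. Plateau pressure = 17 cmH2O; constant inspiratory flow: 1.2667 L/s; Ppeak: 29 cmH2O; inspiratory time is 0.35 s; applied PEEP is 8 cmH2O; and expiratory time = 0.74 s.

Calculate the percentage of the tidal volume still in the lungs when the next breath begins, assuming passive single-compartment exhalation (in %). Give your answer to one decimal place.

20.5

Vt = flow × Ti = 1.2667 L/s × 0.35 s × 1000 mL/L = 443.35 mL.
R = (PIP − Pplat)/V̇ = (29 − 17) / 1.2667 = 12.0/1.2667 = 9.473 cmH2O·s/L.
C = Vt/(Pplat − PEEP) = 443.35 / (17 − 8) = 443.35/9.0 = 49.261 mL/cmH2O.
τ = R × C = 9.473 × 0.04926 L/cmH2O = 0.4666 s.
Fraction remaining at end-expiration = e^(−Te/τ) = e^(−0.74/0.4666) = 0.2048 → 20.48%.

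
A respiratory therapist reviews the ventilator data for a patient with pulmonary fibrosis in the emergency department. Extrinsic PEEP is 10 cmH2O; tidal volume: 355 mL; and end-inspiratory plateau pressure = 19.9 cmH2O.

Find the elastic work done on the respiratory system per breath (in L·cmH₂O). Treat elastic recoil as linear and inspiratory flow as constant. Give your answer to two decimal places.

1.76

Elastic work ≈ ½ × (Pplat − PEEP) × Vt = 0.5 × (19.9 − 10) × 0.355 L = 0.5 × 9.9 × 0.355 = 1.757 L·cmH2O.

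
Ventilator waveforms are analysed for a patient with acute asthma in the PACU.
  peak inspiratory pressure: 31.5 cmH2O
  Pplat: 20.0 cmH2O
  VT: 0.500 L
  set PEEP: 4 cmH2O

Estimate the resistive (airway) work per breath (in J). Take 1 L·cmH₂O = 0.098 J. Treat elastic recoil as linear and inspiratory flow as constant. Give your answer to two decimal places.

0.56

With constant inspiratory flow the resistive pressure is constant at PIP − Pplat = 31.5 − 20.0 = 11.5 cmH2O, so resistive work = 11.5 × 0.500 = 5.75 L·cmH2O.
× 0.098 J/(L·cmH2O) → 0.5635 J.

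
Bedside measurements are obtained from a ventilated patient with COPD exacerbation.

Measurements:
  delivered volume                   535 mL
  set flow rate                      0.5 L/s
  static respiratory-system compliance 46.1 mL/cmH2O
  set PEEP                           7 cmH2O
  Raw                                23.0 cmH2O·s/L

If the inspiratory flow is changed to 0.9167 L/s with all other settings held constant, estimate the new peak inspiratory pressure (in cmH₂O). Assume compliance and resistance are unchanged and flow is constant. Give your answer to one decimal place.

PIP = Vt/C + R·V̇ + PEEP (constant-flow equation of motion).
Only the resistive term changes: ΔPIP = R × ΔV̇ = 23.0 × (0.9167 − 0.5) = 23.0 × 0.4167 = 9.584 cmH2O.
Original PIP = 535/46.1 + 23.0×0.5 + 7 = 30.105 cmH2O; new PIP = 30.105 + (9.584) = 39.689 cmH2O.

39.7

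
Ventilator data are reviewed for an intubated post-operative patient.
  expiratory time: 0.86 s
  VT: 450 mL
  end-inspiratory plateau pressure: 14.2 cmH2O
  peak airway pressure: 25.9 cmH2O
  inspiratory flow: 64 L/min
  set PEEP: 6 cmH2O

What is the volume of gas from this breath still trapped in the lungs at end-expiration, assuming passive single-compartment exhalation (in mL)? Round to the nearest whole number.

108

Flow: 64 L/min ÷ 60 = 1.0667 L/s.
R = (PIP − Pplat)/V̇ = (25.9 − 14.2) / 1.0667 = 11.7/1.0667 = 10.968 cmH2O·s/L.
C = Vt/(Pplat − PEEP) = 450.0 / (14.2 − 6) = 450.0/8.2 = 54.878 mL/cmH2O.
τ = R × C = 10.968 × 0.05488 L/cmH2O = 0.6019 s.
Fraction remaining = e^(−Te/τ) = e^(−0.86/0.6019) = 0.2396.
Trapped volume = 450.0 × 0.2396 = 107.82 mL.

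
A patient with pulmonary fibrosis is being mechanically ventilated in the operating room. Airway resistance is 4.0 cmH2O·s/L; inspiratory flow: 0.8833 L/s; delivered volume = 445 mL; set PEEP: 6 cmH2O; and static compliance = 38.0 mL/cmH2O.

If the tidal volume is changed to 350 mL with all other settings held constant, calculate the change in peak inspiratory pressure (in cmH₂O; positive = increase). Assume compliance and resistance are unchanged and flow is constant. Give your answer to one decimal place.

PIP = Vt/C + R·V̇ + PEEP (constant-flow equation of motion).
Only the elastic term changes: ΔPIP = ΔVt / C = (350 − 445) / 38.0 = -2.5 cmH2O.

-2.5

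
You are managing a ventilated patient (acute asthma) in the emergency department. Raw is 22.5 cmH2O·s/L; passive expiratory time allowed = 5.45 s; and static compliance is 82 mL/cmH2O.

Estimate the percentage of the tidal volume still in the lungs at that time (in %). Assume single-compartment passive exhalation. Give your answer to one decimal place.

τ = R × C = 22.5 × 82 mL/cmH2O = 22.5 × 0.082 L/cmH2O = 1.845 s.
Passive exhalation: V(t)/V₀ = e^(−t/τ) = e^(−5.45/1.845) = 0.05213.
Fraction remaining = 0.05213 → 5.213%.

5.2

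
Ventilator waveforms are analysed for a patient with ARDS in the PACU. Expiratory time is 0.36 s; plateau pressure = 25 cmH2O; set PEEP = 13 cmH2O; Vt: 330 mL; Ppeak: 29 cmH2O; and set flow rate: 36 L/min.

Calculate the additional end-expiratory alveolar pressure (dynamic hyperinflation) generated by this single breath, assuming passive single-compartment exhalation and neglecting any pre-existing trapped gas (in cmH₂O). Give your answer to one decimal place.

Flow: 36 L/min ÷ 60 = 0.6 L/s.
R = (PIP − Pplat)/V̇ = (29 − 25) / 0.6 = 4.0/0.6 = 6.667 cmH2O·s/L.
C = Vt/(Pplat − PEEP) = 330.0 / (25 − 13) = 330.0/12.0 = 27.5 mL/cmH2O.
τ = R × C = 6.667 × 0.0275 L/cmH2O = 0.1833 s.
Fraction remaining = e^(−Te/τ) = e^(−0.36/0.1833) = 0.1403; trapped volume = 330.0 × 0.1403 = 46.299 mL.
Additional alveolar pressure from trapping ≈ V_trapped / C = 46.299 / 27.5 = 1.684 cmH2O.

1.7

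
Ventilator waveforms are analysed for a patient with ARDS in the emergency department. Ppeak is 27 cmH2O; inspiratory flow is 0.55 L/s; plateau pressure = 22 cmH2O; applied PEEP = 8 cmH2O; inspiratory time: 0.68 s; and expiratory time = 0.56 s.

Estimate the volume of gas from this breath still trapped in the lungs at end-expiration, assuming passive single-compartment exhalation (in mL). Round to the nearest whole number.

37

Vt = flow × Ti = 0.55 L/s × 0.68 s × 1000 mL/L = 374.0 mL.
R = (PIP − Pplat)/V̇ = (27 − 22) / 0.55 = 5.0/0.55 = 9.091 cmH2O·s/L.
C = Vt/(Pplat − PEEP) = 374.0 / (22 − 8) = 374.0/14.0 = 26.714 mL/cmH2O.
τ = R × C = 9.091 × 0.02671 L/cmH2O = 0.2428 s.
Fraction remaining = e^(−Te/τ) = e^(−0.56/0.2428) = 0.09962.
Trapped volume = 374.0 × 0.09962 = 37.258 mL.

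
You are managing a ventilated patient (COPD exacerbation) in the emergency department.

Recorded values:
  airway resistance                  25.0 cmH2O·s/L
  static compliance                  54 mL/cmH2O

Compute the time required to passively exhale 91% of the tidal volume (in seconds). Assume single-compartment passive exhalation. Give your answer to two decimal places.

3.25

τ = R × C = 25.0 × 54 mL/cmH2O = 25.0 × 0.054 L/cmH2O = 1.35 s.
Exhaled fraction f = 1 − e^(−t/τ) → t = −τ·ln(1 − f) = −1.35·ln(0.09) = 3.251 s.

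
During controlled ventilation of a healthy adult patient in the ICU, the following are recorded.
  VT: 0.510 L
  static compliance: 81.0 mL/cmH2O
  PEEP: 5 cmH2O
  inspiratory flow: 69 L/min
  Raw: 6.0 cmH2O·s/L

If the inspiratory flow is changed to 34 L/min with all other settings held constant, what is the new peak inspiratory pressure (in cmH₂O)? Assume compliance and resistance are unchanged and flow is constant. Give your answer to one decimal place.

Flow: 69 L/min ÷ 60 = 1.15 L/s.
New flow: 34 L/min ÷ 60 = 0.5667 L/s.
PIP = Vt/C + R·V̇ + PEEP (constant-flow equation of motion).
Only the resistive term changes: ΔPIP = R × ΔV̇ = 6.0 × (0.5667 − 1.15) = 6.0 × -0.5833 = -3.5 cmH2O.
Original PIP = 510/81.0 + 6.0×1.15 + 5 = 18.196 cmH2O; new PIP = 18.196 + (-3.5) = 14.696 cmH2O.

14.7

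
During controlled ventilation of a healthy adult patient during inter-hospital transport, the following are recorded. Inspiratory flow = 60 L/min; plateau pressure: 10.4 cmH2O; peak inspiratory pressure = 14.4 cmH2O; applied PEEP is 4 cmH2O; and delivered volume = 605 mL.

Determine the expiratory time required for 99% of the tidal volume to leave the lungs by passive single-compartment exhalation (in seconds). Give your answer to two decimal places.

Flow: 60 L/min ÷ 60 = 1 L/s.
R = (PIP − Pplat)/V̇ = (14.4 − 10.4) / 1 = 4.0/1 = 4.0 cmH2O·s/L.
C = Vt/(Pplat − PEEP) = 605.0 / (10.4 − 4) = 605.0/6.4 = 94.531 mL/cmH2O.
τ = R × C = 4.0 × 0.09453 L/cmH2O = 0.3781 s.
t = −τ·ln(1 − 0.99) = −0.3781·ln(0.01) = 1.741 s.

1.74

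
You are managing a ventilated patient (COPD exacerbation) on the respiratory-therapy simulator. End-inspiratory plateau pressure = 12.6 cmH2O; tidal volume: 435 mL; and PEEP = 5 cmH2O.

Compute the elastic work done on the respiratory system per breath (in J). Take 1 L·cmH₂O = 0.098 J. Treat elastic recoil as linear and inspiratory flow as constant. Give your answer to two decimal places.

0.16

Elastic work ≈ ½ × (Pplat − PEEP) × Vt = 0.5 × (12.6 − 5) × 0.435 L = 0.5 × 7.6 × 0.435 = 1.653 L·cmH2O.
× 0.098 J/(L·cmH2O) → 0.162 J.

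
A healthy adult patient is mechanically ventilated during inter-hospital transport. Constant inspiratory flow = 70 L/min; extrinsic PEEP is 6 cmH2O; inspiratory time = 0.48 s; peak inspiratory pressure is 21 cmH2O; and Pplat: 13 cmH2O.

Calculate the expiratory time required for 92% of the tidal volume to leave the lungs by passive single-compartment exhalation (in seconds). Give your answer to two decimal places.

Flow: 70 L/min ÷ 60 = 1.1667 L/s.
Vt = flow × Ti = 1.1667 L/s × 0.48 s × 1000 mL/L = 560.02 mL.
R = (PIP − Pplat)/V̇ = (21 − 13) / 1.1667 = 8.0/1.1667 = 6.857 cmH2O·s/L.
C = Vt/(Pplat − PEEP) = 560.02 / (13 − 6) = 560.02/7.0 = 80.003 mL/cmH2O.
τ = R × C = 6.857 × 0.08 L/cmH2O = 0.5486 s.
t = −τ·ln(1 − 0.92) = −0.5486·ln(0.08) = 1.386 s.

1.39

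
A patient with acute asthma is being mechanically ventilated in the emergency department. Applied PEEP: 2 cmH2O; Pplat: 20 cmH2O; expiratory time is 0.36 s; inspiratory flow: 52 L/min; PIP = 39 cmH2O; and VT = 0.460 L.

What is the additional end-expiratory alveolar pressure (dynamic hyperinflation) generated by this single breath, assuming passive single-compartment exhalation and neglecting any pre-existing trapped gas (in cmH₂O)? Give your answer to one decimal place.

Flow: 52 L/min ÷ 60 = 0.8667 L/s.
R = (PIP − Pplat)/V̇ = (39 − 20) / 0.8667 = 19.0/0.8667 = 21.922 cmH2O·s/L.
C = Vt/(Pplat − PEEP) = 460.0 / (20 − 2) = 460.0/18.0 = 25.556 mL/cmH2O.
τ = R × C = 21.922 × 0.02556 L/cmH2O = 0.5603 s.
Fraction remaining = e^(−Te/τ) = e^(−0.36/0.5603) = 0.526; trapped volume = 460.0 × 0.526 = 241.96 mL.
Additional alveolar pressure from trapping ≈ V_trapped / C = 241.96 / 25.556 = 9.468 cmH2O.

9.5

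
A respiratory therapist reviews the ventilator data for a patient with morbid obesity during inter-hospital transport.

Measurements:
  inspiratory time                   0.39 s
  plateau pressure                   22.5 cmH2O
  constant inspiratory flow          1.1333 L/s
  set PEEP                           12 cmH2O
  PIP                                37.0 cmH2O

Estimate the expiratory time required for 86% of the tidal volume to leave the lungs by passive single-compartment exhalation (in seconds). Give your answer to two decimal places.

1.06

Vt = flow × Ti = 1.1333 L/s × 0.39 s × 1000 mL/L = 441.99 mL.
R = (PIP − Pplat)/V̇ = (37.0 − 22.5) / 1.1333 = 14.5/1.1333 = 12.794 cmH2O·s/L.
C = Vt/(Pplat − PEEP) = 441.99 / (22.5 − 12) = 441.99/10.5 = 42.094 mL/cmH2O.
τ = R × C = 12.794 × 0.04209 L/cmH2O = 0.5385 s.
t = −τ·ln(1 − 0.86) = −0.5385·ln(0.14) = 1.059 s.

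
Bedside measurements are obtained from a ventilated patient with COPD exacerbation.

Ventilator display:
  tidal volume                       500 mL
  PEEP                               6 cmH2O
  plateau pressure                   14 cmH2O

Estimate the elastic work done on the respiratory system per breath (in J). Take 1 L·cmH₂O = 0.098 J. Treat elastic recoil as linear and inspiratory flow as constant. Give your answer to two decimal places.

0.20

Elastic work ≈ ½ × (Pplat − PEEP) × Vt = 0.5 × (14 − 6) × 0.500 L = 0.5 × 8.0 × 0.500 = 2.0 L·cmH2O.
× 0.098 J/(L·cmH2O) → 0.196 J.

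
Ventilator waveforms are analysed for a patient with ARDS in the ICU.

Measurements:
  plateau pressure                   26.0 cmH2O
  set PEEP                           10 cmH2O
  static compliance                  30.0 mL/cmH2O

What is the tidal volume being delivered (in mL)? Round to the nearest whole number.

480

Vt = Cstat × (Pplat − PEEP) = 30.0 × (26.0 − 10) = 30.0 × 16.0 = 480.0 mL.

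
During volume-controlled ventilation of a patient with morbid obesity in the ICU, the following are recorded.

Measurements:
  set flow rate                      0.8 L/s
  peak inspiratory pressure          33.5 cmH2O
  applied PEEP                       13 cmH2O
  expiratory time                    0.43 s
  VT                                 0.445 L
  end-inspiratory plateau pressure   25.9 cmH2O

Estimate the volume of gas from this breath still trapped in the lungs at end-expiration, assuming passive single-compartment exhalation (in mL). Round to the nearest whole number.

120

R = (PIP − Pplat)/V̇ = (33.5 − 25.9) / 0.8 = 7.6/0.8 = 9.5 cmH2O·s/L.
C = Vt/(Pplat − PEEP) = 445.0 / (25.9 − 13) = 445.0/12.9 = 34.496 mL/cmH2O.
τ = R × C = 9.5 × 0.0345 L/cmH2O = 0.3278 s.
Fraction remaining = e^(−Te/τ) = e^(−0.43/0.3278) = 0.2693.
Trapped volume = 445.0 × 0.2693 = 119.84 mL.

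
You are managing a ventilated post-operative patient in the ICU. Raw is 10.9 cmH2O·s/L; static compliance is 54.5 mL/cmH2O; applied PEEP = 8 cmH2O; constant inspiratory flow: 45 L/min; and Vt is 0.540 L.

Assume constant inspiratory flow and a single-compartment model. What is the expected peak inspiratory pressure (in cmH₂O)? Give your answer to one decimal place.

26.1

Flow: 45 L/min ÷ 60 = 0.75 L/s.
Equation of motion (constant flow): PIP = Vt/C + R·V̇ + PEEP.
PIP = 540/54.5 + 10.9×0.75 + 8 = 9.908 + 8.175 + 8 = 26.083 cmH2O.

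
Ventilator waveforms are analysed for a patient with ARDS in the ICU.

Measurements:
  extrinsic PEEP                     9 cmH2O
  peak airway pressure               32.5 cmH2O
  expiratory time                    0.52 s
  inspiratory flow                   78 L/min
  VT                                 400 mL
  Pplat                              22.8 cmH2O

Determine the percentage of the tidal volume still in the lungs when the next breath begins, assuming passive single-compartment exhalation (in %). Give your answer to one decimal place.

9.0

Flow: 78 L/min ÷ 60 = 1.3 L/s.
R = (PIP − Pplat)/V̇ = (32.5 − 22.8) / 1.3 = 9.7/1.3 = 7.462 cmH2O·s/L.
C = Vt/(Pplat − PEEP) = 400.0 / (22.8 − 9) = 400.0/13.8 = 28.986 mL/cmH2O.
τ = R × C = 7.462 × 0.02899 L/cmH2O = 0.2163 s.
Fraction remaining at end-expiration = e^(−Te/τ) = e^(−0.52/0.2163) = 0.09035 → 9.035%.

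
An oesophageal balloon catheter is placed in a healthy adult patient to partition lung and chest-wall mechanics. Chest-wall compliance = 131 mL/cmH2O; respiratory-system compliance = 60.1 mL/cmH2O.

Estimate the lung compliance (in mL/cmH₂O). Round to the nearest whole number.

1/CL = 1/Crs − 1/Ccw.
1/CL = 1/60.1 − 1/131 = 0.009005.
CL = 111.05 mL/cmH2O.

111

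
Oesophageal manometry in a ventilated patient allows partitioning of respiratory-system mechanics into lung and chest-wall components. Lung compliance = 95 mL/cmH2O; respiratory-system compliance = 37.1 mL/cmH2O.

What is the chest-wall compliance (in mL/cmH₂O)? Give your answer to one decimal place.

60.9

1/Ccw = 1/Crs − 1/CL.
1/Ccw = 1/37.1 − 1/95 = 0.01643.
Ccw = 60.864 mL/cmH2O.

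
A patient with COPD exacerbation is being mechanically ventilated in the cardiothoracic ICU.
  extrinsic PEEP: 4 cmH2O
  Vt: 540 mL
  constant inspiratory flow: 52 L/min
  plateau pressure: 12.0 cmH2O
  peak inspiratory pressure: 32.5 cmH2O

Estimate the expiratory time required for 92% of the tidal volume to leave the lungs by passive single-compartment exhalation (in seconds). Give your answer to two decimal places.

4.03

Flow: 52 L/min ÷ 60 = 0.8667 L/s.
R = (PIP − Pplat)/V̇ = (32.5 − 12.0) / 0.8667 = 20.5/0.8667 = 23.653 cmH2O·s/L.
C = Vt/(Pplat − PEEP) = 540.0 / (12.0 − 4) = 540.0/8.0 = 67.5 mL/cmH2O.
τ = R × C = 23.653 × 0.0675 L/cmH2O = 1.597 s.
t = −τ·ln(1 − 0.92) = −1.597·ln(0.08) = 4.034 s.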